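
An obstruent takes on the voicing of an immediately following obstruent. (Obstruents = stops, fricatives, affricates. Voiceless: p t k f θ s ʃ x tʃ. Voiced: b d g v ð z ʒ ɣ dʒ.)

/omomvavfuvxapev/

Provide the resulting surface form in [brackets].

/v/ before /f/ (voiceless) → [f]
/v/ before /x/ (voiceless) → [f]

[omomvaffufxapev]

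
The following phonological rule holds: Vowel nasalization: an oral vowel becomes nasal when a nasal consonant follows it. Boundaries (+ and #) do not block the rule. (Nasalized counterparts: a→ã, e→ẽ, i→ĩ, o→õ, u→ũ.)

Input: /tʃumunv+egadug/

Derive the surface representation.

/u/ before nasal /m/ → [ũ]
/u/ before nasal /n/ → [ũ]

[tʃũmũnv+egadug]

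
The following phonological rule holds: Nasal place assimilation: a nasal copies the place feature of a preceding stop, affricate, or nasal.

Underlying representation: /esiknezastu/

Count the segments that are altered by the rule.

/n/ after /k/ (velar) → [ŋ]
1 segment changes.

1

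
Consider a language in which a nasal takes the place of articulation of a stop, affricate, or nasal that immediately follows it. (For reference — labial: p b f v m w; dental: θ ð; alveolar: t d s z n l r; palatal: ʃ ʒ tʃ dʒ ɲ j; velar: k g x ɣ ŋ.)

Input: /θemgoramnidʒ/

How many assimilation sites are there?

2

/m/ before /g/ (velar) → [ŋ]
/m/ before /n/ (alveolar) → [n]
2 segments change.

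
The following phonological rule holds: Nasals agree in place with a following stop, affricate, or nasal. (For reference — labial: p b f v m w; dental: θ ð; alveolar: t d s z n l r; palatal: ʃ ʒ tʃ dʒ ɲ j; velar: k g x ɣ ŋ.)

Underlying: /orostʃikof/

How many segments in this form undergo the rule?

No segment meets the rule's conditions.

0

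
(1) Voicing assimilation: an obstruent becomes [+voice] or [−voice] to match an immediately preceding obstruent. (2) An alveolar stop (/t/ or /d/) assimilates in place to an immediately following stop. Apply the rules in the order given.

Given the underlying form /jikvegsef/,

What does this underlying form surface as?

Rule 1: /v/ after /k/ (voiceless) → [f]
Rule 1: /s/ after /g/ (voiced) → [z]
After rule 1: jikfegzef
Rule 2: no segment meets the rule's conditions; no change.

[jikfegzef]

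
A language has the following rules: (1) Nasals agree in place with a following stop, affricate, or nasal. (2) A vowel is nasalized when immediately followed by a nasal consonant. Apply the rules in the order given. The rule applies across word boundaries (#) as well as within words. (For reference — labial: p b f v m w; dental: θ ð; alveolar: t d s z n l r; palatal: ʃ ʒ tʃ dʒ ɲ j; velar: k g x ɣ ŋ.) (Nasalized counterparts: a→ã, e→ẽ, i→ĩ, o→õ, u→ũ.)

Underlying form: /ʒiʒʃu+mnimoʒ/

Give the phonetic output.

[ʒiʒʃũ+nnĩmoʒ]

Rule 1: /m/ before /n/ (alveolar) → [n]
After rule 1: ʒiʒʃu+nnimoʒ
Rule 2: /u/ before nasal /n/ → [ũ]
Rule 2: /i/ before nasal /m/ → [ĩ]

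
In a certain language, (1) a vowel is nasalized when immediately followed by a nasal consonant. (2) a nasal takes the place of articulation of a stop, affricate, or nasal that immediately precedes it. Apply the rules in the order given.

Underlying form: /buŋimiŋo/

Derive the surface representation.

Rule 1: /u/ before nasal /ŋ/ → [ũ]
Rule 1: /i/ before nasal /m/ → [ĩ]
Rule 1: /i/ before nasal /ŋ/ → [ĩ]
After rule 1: bũŋĩmĩŋo
Rule 2: no segment meets the rule's conditions; no change.

[bũŋĩmĩŋo]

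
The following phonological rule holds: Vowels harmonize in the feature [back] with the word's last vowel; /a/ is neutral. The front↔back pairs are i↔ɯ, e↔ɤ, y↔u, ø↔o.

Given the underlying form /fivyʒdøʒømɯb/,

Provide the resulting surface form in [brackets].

/i/ harmonizes with /ɯ/ ([+back]) → [ɯ]
/y/ harmonizes with /ɯ/ ([+back]) → [u]
/ø/ harmonizes with /ɯ/ ([+back]) → [o]
/ø/ harmonizes with /ɯ/ ([+back]) → [o]

[fɯvuʒdoʒomɯb]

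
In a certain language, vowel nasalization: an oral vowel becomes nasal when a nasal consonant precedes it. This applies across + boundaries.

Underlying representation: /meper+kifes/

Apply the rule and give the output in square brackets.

/e/ after nasal /m/ → [ẽ]

[mẽper+kifes]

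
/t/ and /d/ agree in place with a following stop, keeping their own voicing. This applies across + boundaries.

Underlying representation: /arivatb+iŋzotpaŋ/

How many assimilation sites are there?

/t/ before /b/ (labial) → [p]
/t/ before /p/ (labial) → [p]
2 segments change.

2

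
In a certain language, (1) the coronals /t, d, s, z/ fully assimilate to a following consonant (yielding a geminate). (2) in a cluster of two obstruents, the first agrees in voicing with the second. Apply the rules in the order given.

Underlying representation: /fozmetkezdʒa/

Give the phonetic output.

[fommekkedʒdʒa]

Rule 1: /z/ before /m/ → [m] (total assimilation)
Rule 1: /t/ before /k/ → [k] (total assimilation)
Rule 1: /z/ before /dʒ/ → [dʒ] (total assimilation)
After rule 1: fommekkedʒdʒa
Rule 2: no segment meets the rule's conditions; no change.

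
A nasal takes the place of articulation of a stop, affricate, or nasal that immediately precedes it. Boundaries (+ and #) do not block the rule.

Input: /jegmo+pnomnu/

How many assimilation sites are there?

3

/m/ after /g/ (velar) → [ŋ]
/n/ after /p/ (labial) → [m]
/n/ after /m/ (labial) → [m]
3 segments change.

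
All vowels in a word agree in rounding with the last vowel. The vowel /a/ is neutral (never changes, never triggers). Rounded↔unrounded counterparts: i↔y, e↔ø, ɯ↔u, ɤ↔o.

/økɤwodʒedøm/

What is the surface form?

[økowodʒødøm]

/ɤ/ harmonizes with /ø/ ([+round]) → [o]
/e/ harmonizes with /ø/ ([+round]) → [ø]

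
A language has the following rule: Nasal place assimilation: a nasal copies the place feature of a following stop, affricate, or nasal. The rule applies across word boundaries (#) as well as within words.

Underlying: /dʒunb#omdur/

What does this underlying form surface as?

/n/ before /b/ (labial) → [m]
/m/ before /d/ (alveolar) → [n]

[dʒumb#ondur]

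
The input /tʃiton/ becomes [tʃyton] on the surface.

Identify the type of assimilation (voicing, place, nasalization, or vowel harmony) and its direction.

/i/→[y].
Vowels agree with the last vowel, so the harmony is regressive.

vowel harmony, regressive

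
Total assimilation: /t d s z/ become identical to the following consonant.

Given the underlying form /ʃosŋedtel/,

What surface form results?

[ʃoŋŋettel]

/s/ before /ŋ/ → [ŋ] (total assimilation)
/d/ before /t/ → [t] (total assimilation)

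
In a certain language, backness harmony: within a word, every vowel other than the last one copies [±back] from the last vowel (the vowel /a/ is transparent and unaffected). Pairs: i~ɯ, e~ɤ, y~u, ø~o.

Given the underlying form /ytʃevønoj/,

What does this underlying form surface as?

/y/ harmonizes with /o/ ([+back]) → [u]
/e/ harmonizes with /o/ ([+back]) → [ɤ]
/ø/ harmonizes with /o/ ([+back]) → [o]

[utʃɤvonoj]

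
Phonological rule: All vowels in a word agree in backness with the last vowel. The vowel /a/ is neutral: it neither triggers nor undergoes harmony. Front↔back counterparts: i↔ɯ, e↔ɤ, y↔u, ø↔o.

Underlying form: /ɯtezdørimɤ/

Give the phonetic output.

/e/ harmonizes with /ɤ/ ([+back]) → [ɤ]
/ø/ harmonizes with /ɤ/ ([+back]) → [o]
/i/ harmonizes with /ɤ/ ([+back]) → [ɯ]

[ɯtɤzdorɯmɤ]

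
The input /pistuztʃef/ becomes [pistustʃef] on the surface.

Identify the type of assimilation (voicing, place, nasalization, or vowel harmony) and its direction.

/z/→[s].
Each target copies a feature from the following segment, so the direction is regressive.

voicing assimilation, regressive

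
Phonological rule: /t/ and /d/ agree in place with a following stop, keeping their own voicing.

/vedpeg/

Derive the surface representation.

[vebpeg]

/d/ before /p/ (labial) → [b]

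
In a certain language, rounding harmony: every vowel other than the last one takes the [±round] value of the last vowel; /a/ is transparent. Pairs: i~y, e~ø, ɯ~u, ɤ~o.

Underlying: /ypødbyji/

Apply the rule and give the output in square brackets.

[ipedbiji]

/y/ harmonizes with /i/ ([-round]) → [i]
/ø/ harmonizes with /i/ ([-round]) → [e]
/y/ harmonizes with /i/ ([-round]) → [i]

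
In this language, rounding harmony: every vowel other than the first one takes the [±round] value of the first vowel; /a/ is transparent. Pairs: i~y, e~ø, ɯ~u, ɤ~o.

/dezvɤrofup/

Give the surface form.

[dezvɤrɤfɯp]

/o/ harmonizes with /e/ ([-round]) → [ɤ]
/u/ harmonizes with /e/ ([-round]) → [ɯ]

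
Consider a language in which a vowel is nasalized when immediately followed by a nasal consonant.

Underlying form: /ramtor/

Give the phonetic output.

[rãmtor]

/a/ before nasal /m/ → [ã]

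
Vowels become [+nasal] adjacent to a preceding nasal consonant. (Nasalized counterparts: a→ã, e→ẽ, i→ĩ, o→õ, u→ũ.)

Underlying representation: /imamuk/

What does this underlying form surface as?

[imãmũk]

/a/ after nasal /m/ → [ã]
/u/ after nasal /m/ → [ũ]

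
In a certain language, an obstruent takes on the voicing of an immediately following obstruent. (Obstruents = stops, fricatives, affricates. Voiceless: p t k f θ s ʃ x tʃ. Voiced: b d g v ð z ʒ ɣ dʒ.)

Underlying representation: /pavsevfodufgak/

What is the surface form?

[pafseffoduvgak]

/v/ before /s/ (voiceless) → [f]
/v/ before /f/ (voiceless) → [f]
/f/ before /g/ (voiced) → [v]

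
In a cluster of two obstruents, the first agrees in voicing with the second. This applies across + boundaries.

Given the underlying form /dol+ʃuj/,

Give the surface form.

no segment meets the rule's conditions; no change.

[dol+ʃuj]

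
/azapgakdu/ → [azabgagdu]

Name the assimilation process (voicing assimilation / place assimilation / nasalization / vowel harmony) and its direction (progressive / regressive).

voicing assimilation, regressive

/p/→[b] /k/→[g].
Each target copies a feature from the following segment, so the direction is regressive.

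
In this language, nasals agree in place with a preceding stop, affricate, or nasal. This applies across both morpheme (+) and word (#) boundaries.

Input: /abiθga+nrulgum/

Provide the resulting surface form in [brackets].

[abiθga+nrulgum]

no segment meets the rule's conditions; no change.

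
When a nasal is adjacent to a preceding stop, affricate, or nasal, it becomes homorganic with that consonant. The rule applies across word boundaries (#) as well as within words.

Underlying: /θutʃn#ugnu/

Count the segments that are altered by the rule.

/n/ after /tʃ/ (palatal) → [ɲ]
/n/ after /g/ (velar) → [ŋ]
2 segments change.

2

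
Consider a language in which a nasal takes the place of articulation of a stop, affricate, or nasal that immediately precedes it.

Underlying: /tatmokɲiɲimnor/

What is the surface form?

[tatnokŋiɲimmor]

/m/ after /t/ (alveolar) → [n]
/ɲ/ after /k/ (velar) → [ŋ]
/n/ after /m/ (labial) → [m]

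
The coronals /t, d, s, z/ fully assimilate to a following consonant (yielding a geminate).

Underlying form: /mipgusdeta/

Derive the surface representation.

[mipguddeta]

/s/ before /d/ → [d] (total assimilation)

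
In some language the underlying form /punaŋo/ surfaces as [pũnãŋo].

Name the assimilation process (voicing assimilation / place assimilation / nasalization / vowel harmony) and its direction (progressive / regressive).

/u/→[ũ] /a/→[ã].
Each target copies a feature from the following segment, so the direction is regressive.

nasalization, regressive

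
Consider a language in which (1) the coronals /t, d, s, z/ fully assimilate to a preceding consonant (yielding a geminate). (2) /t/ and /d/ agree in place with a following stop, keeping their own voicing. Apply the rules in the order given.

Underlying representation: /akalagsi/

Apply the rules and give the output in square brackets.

[akalaggi]

Rule 1: /s/ after /g/ → [g] (total assimilation)
After rule 1: akalaggi
Rule 2: no segment meets the rule's conditions; no change.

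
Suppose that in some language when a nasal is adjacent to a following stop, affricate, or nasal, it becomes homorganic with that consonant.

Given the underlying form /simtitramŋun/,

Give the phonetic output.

[sintitraŋŋun]

/m/ before /t/ (alveolar) → [n]
/m/ before /ŋ/ (velar) → [ŋ]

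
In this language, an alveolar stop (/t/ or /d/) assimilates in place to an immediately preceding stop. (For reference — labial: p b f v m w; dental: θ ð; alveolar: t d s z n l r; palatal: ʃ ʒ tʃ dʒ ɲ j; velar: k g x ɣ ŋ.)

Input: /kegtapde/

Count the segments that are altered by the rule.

2

/t/ after /g/ (velar) → [k]
/d/ after /p/ (labial) → [b]
2 segments change.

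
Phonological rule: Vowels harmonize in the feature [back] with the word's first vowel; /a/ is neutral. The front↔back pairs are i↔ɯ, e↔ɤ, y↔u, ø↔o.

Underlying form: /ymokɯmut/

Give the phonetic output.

/o/ harmonizes with /y/ ([-back]) → [ø]
/ɯ/ harmonizes with /y/ ([-back]) → [i]
/u/ harmonizes with /y/ ([-back]) → [y]

[ymøkimyt]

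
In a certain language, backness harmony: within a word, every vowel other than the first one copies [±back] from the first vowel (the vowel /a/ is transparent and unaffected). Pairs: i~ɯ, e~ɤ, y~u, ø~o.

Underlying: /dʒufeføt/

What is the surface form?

/e/ harmonizes with /u/ ([+back]) → [ɤ]
/ø/ harmonizes with /u/ ([+back]) → [o]

[dʒufɤfot]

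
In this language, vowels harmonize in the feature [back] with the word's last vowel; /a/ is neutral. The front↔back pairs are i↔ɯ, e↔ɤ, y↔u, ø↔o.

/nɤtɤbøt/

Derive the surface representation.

[netebøt]

/ɤ/ harmonizes with /ø/ ([-back]) → [e]
/ɤ/ harmonizes with /ø/ ([-back]) → [e]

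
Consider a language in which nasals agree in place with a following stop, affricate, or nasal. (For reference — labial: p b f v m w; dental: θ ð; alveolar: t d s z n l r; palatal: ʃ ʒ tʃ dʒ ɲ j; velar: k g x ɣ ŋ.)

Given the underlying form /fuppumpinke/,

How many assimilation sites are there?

/n/ before /k/ (velar) → [ŋ]
1 segment changes.

1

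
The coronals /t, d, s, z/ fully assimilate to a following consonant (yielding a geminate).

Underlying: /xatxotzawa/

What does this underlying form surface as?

[xaxxozzawa]

/t/ before /x/ → [x] (total assimilation)
/t/ before /z/ → [z] (total assimilation)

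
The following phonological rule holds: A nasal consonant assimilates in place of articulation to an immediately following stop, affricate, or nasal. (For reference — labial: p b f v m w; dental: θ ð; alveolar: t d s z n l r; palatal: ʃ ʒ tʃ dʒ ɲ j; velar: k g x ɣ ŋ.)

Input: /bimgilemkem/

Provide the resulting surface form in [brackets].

[biŋgileŋkem]

/m/ before /g/ (velar) → [ŋ]
/m/ before /k/ (velar) → [ŋ]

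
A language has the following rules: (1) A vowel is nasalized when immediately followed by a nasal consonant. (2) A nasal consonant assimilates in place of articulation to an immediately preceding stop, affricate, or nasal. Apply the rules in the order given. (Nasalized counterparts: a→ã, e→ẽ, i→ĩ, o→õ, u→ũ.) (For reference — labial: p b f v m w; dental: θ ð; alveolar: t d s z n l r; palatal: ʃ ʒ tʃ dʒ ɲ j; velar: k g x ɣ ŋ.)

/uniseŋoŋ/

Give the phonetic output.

[ũnisẽŋõŋ]

Rule 1: /u/ before nasal /n/ → [ũ]
Rule 1: /e/ before nasal /ŋ/ → [ẽ]
Rule 1: /o/ before nasal /ŋ/ → [õ]
After rule 1: ũnisẽŋõŋ
Rule 2: no segment meets the rule's conditions; no change.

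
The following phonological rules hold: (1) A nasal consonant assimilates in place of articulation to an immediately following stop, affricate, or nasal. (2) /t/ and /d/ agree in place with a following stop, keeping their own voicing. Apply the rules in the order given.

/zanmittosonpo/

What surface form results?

[zammittosompo]

Rule 1: /n/ before /m/ (labial) → [m]
Rule 1: /n/ before /p/ (labial) → [m]
After rule 1: zammittosompo
Rule 2: no segment meets the rule's conditions; no change.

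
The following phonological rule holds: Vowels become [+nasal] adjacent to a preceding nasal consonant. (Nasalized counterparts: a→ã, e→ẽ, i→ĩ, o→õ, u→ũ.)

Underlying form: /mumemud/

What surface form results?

[mũmẽmũd]

/u/ after nasal /m/ → [ũ]
/e/ after nasal /m/ → [ẽ]
/u/ after nasal /m/ → [ũ]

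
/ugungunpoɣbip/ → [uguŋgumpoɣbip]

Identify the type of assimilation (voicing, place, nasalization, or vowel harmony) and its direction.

place assimilation, regressive

/n/→[ŋ] /n/→[m].
Each target copies a feature from the following segment, so the direction is regressive.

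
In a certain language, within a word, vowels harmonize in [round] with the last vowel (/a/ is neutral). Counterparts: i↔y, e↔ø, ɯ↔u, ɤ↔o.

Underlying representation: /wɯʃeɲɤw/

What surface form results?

[wɯʃeɲɤw]

no segment meets the rule's conditions; no change.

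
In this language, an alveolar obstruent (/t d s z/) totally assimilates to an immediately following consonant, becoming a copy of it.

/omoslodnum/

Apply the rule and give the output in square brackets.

/s/ before /l/ → [l] (total assimilation)
/d/ before /n/ → [n] (total assimilation)

[omollonnum]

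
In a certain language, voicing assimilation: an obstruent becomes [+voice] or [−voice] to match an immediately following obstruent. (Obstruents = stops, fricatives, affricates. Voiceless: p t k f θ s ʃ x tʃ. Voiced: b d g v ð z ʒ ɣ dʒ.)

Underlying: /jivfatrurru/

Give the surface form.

/v/ before /f/ (voiceless) → [f]

[jiffatrurru]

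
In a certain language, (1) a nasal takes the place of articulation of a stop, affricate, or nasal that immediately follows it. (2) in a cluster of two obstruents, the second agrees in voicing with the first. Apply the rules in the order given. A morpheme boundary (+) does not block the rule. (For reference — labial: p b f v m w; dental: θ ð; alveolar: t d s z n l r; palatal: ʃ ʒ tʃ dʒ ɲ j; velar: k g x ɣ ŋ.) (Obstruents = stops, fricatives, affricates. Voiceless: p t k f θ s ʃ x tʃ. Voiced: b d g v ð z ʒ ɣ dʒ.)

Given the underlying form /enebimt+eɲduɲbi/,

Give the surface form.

Rule 1: /m/ before /t/ (alveolar) → [n]
Rule 1: /ɲ/ before /d/ (alveolar) → [n]
Rule 1: /ɲ/ before /b/ (labial) → [m]
After rule 1: enebint+endumbi
Rule 2: no segment meets the rule's conditions; no change.

[enebint+endumbi]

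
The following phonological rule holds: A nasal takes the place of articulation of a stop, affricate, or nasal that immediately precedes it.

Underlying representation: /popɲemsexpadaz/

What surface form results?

/ɲ/ after /p/ (labial) → [m]

[popmemsexpadaz]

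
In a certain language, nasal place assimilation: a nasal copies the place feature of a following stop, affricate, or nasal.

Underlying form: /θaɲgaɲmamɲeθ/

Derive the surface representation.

/ɲ/ before /g/ (velar) → [ŋ]
/ɲ/ before /m/ (labial) → [m]
/m/ before /ɲ/ (palatal) → [ɲ]

[θaŋgammaɲɲeθ]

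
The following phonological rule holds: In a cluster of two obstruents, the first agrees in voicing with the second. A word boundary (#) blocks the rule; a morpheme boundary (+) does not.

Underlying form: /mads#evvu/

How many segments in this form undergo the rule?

/d/ before /s/ (voiceless) → [t]
1 segment changes.

1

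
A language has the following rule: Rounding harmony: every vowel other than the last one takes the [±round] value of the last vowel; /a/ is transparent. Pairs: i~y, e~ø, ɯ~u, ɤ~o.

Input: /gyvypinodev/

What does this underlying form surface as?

/y/ harmonizes with /e/ ([-round]) → [i]
/y/ harmonizes with /e/ ([-round]) → [i]
/o/ harmonizes with /e/ ([-round]) → [ɤ]

[givipinɤdev]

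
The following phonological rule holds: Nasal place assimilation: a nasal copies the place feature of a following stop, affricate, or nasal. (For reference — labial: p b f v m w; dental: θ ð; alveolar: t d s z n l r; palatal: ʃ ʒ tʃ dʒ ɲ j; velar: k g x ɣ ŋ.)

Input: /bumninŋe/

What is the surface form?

/m/ before /n/ (alveolar) → [n]
/n/ before /ŋ/ (velar) → [ŋ]

[bunniŋŋe]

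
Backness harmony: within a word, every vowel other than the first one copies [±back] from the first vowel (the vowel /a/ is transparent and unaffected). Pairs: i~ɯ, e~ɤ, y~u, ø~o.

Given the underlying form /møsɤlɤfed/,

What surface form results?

[møselefed]

/ɤ/ harmonizes with /ø/ ([-back]) → [e]
/ɤ/ harmonizes with /ø/ ([-back]) → [e]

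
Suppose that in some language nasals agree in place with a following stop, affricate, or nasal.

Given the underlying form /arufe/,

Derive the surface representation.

no segment meets the rule's conditions; no change.

[arufe]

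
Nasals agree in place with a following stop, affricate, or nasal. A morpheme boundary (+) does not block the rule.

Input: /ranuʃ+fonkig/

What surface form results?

[ranuʃ+foŋkig]

/n/ before /k/ (velar) → [ŋ]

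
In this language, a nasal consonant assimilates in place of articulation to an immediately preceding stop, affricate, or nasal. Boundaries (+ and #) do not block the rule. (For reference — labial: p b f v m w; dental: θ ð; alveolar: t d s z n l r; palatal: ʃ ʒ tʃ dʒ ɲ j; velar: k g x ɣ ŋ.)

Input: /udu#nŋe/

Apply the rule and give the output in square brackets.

/ŋ/ after /n/ (alveolar) → [n]

[udu#nne]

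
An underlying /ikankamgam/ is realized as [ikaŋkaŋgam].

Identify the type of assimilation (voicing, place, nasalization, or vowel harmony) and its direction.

place assimilation, regressive

/n/→[ŋ] /m/→[ŋ].
Each target copies a feature from the following segment, so the direction is regressive.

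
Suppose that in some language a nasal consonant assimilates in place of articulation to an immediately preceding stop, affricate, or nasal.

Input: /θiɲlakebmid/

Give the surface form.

[θiɲlakebmid]

no segment meets the rule's conditions; no change.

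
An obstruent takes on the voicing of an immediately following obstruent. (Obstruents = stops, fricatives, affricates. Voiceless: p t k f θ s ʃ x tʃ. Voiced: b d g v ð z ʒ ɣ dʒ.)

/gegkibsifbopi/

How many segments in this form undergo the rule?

3

/g/ before /k/ (voiceless) → [k]
/b/ before /s/ (voiceless) → [p]
/f/ before /b/ (voiced) → [v]
3 segments change.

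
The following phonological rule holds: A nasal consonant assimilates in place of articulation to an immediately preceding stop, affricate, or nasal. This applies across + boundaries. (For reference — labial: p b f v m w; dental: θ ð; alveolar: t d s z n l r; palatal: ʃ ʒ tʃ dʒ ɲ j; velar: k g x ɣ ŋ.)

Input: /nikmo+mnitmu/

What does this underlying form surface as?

[nikŋo+mmitnu]

/m/ after /k/ (velar) → [ŋ]
/n/ after /m/ (labial) → [m]
/m/ after /t/ (alveolar) → [n]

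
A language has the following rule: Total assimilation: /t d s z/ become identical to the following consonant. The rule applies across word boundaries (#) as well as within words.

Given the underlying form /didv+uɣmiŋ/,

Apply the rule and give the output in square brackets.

[divv+uɣmiŋ]

/d/ before /v/ → [v] (total assimilation)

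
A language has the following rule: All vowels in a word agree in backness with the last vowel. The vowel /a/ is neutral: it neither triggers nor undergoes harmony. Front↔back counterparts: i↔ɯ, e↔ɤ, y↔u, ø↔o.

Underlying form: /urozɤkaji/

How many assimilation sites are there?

3

/u/ harmonizes with /i/ ([-back]) → [y]
/o/ harmonizes with /i/ ([-back]) → [ø]
/ɤ/ harmonizes with /i/ ([-back]) → [e]
3 segments change.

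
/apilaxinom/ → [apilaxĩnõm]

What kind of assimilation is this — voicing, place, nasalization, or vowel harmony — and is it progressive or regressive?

/i/→[ĩ] /o/→[õ].
Each target copies a feature from the following segment, so the direction is regressive.

nasalization, regressive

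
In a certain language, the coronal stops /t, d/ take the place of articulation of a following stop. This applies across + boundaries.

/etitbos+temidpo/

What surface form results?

/t/ before /b/ (labial) → [p]
/d/ before /p/ (labial) → [b]

[etipbos+temibpo]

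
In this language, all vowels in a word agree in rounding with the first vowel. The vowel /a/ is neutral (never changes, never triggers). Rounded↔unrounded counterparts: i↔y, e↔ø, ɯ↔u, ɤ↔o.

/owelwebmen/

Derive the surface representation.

/e/ harmonizes with /o/ ([+round]) → [ø]
/e/ harmonizes with /o/ ([+round]) → [ø]
/e/ harmonizes with /o/ ([+round]) → [ø]

[owølwøbmøn]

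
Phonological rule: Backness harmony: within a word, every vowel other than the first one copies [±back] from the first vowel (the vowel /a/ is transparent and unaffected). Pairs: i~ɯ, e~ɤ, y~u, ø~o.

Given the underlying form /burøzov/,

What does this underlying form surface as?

[burozov]

/ø/ harmonizes with /u/ ([+back]) → [o]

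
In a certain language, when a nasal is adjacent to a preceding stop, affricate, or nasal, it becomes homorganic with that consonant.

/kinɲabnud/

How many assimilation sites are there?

2

/ɲ/ after /n/ (alveolar) → [n]
/n/ after /b/ (labial) → [m]
2 segments change.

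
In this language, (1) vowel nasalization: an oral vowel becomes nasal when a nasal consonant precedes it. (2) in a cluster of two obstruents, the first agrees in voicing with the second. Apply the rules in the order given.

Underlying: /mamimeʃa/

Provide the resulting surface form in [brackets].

Rule 1: /a/ after nasal /m/ → [ã]
Rule 1: /i/ after nasal /m/ → [ĩ]
Rule 1: /e/ after nasal /m/ → [ẽ]
After rule 1: mãmĩmẽʃa
Rule 2: no segment meets the rule's conditions; no change.

[mãmĩmẽʃa]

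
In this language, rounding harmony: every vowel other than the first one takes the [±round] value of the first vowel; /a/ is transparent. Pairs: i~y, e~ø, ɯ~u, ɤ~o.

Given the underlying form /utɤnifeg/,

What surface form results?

[utonyføg]

/ɤ/ harmonizes with /u/ ([+round]) → [o]
/i/ harmonizes with /u/ ([+round]) → [y]
/e/ harmonizes with /u/ ([+round]) → [ø]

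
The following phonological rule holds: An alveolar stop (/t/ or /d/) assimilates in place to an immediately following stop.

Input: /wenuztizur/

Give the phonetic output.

no segment meets the rule's conditions; no change.

[wenuztizur]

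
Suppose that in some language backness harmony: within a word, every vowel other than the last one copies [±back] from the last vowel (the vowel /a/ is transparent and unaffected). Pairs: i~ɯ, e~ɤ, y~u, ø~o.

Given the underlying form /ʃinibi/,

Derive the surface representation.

no segment meets the rule's conditions; no change.

[ʃinibi]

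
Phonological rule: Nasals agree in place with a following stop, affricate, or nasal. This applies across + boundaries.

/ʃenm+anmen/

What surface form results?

[ʃemm+ammen]

/n/ before /m/ (labial) → [m]
/n/ before /m/ (labial) → [m]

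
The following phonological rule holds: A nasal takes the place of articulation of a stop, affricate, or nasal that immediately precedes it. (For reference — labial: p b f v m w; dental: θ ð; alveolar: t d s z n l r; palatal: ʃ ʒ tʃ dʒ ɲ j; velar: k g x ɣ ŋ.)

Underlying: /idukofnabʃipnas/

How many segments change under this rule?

1

/n/ after /p/ (labial) → [m]
1 segment changes.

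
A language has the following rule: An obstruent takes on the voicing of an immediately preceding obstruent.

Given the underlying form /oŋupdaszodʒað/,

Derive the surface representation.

/d/ after /p/ (voiceless) → [t]
/z/ after /s/ (voiceless) → [s]

[oŋuptassodʒað]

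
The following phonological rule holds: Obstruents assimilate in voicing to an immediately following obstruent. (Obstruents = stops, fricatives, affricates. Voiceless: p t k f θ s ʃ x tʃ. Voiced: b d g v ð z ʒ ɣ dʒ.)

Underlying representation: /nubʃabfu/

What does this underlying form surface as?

[nupʃapfu]

/b/ before /ʃ/ (voiceless) → [p]
/b/ before /f/ (voiceless) → [p]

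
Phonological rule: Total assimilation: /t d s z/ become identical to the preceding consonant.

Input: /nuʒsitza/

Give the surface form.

/s/ after /ʒ/ → [ʒ] (total assimilation)
/z/ after /t/ → [t] (total assimilation)

[nuʒʒitta]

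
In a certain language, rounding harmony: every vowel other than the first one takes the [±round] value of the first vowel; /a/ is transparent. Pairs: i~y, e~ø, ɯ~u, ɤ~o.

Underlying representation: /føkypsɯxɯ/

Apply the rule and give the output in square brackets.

/ɯ/ harmonizes with /ø/ ([+round]) → [u]
/ɯ/ harmonizes with /ø/ ([+round]) → [u]

[føkypsuxu]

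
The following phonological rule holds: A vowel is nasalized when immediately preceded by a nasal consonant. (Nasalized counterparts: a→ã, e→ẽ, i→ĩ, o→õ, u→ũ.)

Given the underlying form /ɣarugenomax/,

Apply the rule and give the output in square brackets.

/o/ after nasal /n/ → [õ]
/a/ after nasal /m/ → [ã]

[ɣarugenõmãx]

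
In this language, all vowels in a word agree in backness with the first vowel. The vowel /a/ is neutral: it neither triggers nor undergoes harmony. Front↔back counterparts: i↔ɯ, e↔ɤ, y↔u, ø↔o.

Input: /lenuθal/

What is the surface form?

[lenyθal]

/u/ harmonizes with /e/ ([-back]) → [y]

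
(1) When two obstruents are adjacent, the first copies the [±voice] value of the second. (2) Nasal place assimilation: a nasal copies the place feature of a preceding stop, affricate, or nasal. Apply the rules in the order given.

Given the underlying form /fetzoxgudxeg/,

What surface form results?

[fedzoɣgutxeg]

Rule 1: /t/ before /z/ (voiced) → [d]
Rule 1: /x/ before /g/ (voiced) → [ɣ]
Rule 1: /d/ before /x/ (voiceless) → [t]
After rule 1: fedzoɣgutxeg
Rule 2: no segment meets the rule's conditions; no change.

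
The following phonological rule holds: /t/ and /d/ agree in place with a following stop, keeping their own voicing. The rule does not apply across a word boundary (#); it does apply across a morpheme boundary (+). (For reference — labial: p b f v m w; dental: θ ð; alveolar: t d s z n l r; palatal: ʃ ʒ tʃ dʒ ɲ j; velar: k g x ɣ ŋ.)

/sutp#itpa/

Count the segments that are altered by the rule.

2

/t/ before /p/ (labial) → [p]
/t/ before /p/ (labial) → [p]
2 segments change.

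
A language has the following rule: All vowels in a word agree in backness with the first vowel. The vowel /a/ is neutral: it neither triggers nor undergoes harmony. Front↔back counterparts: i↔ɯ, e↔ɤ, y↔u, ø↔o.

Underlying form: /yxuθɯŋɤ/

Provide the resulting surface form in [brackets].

[yxyθiŋe]

/u/ harmonizes with /y/ ([-back]) → [y]
/ɯ/ harmonizes with /y/ ([-back]) → [i]
/ɤ/ harmonizes with /y/ ([-back]) → [e]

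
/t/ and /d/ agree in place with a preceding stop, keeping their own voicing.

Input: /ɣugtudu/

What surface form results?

/t/ after /g/ (velar) → [k]

[ɣugkudu]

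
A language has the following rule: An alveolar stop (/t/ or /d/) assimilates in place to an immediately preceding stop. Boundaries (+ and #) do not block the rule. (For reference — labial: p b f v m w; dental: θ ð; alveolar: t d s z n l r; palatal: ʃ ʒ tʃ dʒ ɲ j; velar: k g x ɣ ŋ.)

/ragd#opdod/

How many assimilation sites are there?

/d/ after /g/ (velar) → [g]
/d/ after /p/ (labial) → [b]
2 segments change.

2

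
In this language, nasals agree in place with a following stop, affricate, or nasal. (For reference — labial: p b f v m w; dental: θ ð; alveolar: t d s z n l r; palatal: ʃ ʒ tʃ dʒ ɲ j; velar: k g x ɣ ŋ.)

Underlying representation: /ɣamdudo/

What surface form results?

[ɣandudo]

/m/ before /d/ (alveolar) → [n]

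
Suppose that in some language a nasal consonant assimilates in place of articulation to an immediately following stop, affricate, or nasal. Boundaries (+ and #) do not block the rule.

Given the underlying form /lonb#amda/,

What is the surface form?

[lomb#anda]

/n/ before /b/ (labial) → [m]
/m/ before /d/ (alveolar) → [n]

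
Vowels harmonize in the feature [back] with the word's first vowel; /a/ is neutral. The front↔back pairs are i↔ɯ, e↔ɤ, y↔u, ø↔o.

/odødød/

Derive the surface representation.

[ododod]

/ø/ harmonizes with /o/ ([+back]) → [o]
/ø/ harmonizes with /o/ ([+back]) → [o]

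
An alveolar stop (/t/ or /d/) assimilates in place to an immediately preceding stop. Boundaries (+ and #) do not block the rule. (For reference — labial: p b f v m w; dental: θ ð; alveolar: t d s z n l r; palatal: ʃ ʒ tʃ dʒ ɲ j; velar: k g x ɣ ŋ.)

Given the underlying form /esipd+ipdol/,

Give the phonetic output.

/d/ after /p/ (labial) → [b]
/d/ after /p/ (labial) → [b]

[esipb+ipbol]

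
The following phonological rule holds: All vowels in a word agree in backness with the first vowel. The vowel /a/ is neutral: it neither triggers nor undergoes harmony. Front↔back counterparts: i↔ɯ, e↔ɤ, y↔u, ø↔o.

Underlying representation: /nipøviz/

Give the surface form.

[nipøviz]

no segment meets the rule's conditions; no change.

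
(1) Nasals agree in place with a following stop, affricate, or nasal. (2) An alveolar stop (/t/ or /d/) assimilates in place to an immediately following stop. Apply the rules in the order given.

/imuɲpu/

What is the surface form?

[imumpu]

Rule 1: /ɲ/ before /p/ (labial) → [m]
After rule 1: imumpu
Rule 2: no segment meets the rule's conditions; no change.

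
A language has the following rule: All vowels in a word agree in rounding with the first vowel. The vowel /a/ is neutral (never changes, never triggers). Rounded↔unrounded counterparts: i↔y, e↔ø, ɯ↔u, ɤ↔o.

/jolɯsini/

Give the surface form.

[jolusyny]

/ɯ/ harmonizes with /o/ ([+round]) → [u]
/i/ harmonizes with /o/ ([+round]) → [y]
/i/ harmonizes with /o/ ([+round]) → [y]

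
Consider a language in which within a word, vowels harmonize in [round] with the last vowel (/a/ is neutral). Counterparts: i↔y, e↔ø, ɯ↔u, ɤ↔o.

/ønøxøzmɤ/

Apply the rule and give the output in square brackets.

[enexezmɤ]

/ø/ harmonizes with /ɤ/ ([-round]) → [e]
/ø/ harmonizes with /ɤ/ ([-round]) → [e]
/ø/ harmonizes with /ɤ/ ([-round]) → [e]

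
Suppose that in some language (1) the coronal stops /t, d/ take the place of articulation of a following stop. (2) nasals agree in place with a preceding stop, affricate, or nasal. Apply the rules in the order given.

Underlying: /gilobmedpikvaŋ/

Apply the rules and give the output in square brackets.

[gilobmebpikvaŋ]

Rule 1: /d/ before /p/ (labial) → [b]
After rule 1: gilobmebpikvaŋ
Rule 2: no segment meets the rule's conditions; no change.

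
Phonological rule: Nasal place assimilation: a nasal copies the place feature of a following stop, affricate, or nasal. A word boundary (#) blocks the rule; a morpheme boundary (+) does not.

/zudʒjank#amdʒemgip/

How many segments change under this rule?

/n/ before /k/ (velar) → [ŋ]
/m/ before /dʒ/ (palatal) → [ɲ]
/m/ before /g/ (velar) → [ŋ]
3 segments change.

3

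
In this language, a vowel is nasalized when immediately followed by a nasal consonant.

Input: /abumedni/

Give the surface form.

/u/ before nasal /m/ → [ũ]

[abũmedni]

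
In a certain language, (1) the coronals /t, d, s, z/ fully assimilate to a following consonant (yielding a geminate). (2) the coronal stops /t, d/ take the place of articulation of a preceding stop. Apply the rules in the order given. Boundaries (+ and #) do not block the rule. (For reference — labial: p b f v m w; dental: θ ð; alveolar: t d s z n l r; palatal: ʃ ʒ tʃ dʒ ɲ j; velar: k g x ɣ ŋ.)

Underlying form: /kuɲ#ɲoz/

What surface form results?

Rule 1: no segment meets the rule's conditions; no change.
After rule 1: kuɲ#ɲoz
Rule 2: no segment meets the rule's conditions; no change.

[kuɲ#ɲoz]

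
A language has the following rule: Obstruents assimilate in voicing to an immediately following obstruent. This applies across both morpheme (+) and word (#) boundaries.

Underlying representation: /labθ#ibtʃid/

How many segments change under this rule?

/b/ before /θ/ (voiceless) → [p]
/b/ before /tʃ/ (voiceless) → [p]
2 segments change.

2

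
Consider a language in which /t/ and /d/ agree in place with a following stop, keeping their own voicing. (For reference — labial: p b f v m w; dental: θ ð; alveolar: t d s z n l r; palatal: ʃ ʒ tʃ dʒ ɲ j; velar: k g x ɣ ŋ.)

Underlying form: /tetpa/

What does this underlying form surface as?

/t/ before /p/ (labial) → [p]

[teppa]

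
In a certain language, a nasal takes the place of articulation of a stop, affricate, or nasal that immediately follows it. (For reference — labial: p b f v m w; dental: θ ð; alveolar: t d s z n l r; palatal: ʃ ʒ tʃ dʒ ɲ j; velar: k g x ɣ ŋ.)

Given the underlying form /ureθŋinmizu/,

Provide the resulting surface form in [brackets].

/n/ before /m/ (labial) → [m]

[ureθŋimmizu]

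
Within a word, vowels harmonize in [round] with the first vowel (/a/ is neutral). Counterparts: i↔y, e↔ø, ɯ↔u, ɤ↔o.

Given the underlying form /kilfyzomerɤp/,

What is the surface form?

/y/ harmonizes with /i/ ([-round]) → [i]
/o/ harmonizes with /i/ ([-round]) → [ɤ]

[kilfizɤmerɤp]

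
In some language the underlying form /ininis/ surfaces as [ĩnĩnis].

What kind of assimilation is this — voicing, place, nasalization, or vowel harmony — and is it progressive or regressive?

/i/→[ĩ] /i/→[ĩ].
Each target copies a feature from the following segment, so the direction is regressive.

nasalization, regressive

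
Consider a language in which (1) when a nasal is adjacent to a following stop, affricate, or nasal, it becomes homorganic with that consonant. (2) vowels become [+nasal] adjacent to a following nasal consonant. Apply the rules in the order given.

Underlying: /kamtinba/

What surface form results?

Rule 1: /m/ before /t/ (alveolar) → [n]
Rule 1: /n/ before /b/ (labial) → [m]
After rule 1: kantimba
Rule 2: /a/ before nasal /n/ → [ã]
Rule 2: /i/ before nasal /m/ → [ĩ]

[kãntĩmba]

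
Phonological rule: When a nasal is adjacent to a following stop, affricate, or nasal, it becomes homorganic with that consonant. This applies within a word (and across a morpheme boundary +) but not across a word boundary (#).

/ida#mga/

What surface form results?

[ida#ŋga]

/m/ before /g/ (velar) → [ŋ]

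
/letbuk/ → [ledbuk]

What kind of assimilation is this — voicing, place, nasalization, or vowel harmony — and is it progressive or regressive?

/t/→[d].
Each target copies a feature from the following segment, so the direction is regressive.

voicing assimilation, regressive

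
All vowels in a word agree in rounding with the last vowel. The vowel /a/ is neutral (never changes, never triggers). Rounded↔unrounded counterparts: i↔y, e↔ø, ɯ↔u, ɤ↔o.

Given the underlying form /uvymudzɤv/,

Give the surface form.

/u/ harmonizes with /ɤ/ ([-round]) → [ɯ]
/y/ harmonizes with /ɤ/ ([-round]) → [i]
/u/ harmonizes with /ɤ/ ([-round]) → [ɯ]

[ɯvimɯdzɤv]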